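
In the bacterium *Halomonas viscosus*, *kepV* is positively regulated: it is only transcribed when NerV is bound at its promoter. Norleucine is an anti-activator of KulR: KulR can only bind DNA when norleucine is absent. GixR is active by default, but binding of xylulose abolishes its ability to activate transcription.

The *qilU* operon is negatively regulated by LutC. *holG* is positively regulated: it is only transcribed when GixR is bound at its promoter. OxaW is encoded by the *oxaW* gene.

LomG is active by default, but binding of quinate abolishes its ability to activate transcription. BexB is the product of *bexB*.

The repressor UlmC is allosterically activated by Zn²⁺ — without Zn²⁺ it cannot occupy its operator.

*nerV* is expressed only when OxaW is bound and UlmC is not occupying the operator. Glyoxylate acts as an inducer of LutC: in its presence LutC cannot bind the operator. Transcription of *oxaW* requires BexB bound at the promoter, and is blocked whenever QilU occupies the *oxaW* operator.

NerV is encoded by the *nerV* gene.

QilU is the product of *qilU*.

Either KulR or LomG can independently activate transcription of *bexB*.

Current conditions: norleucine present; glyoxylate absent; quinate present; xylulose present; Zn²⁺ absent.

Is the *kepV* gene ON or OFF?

OFF

Glyoxylate is absent, so LutC is active.
With repressor LutC bound, *qilU* is not transcribed.
So QilU is not produced.
Norleucine is present, so KulR is inactive.
Quinate is present, so LomG is inactive.
No activator is available at the *bexB* promoter, so *bexB* is not transcribed.
So BexB is not produced.
Required activator BexB is absent, so *oxaW* is not transcribed.
So OxaW is not produced.
Zn²⁺ is absent, so UlmC is inactive.
Required activator OxaW is absent, so *nerV* is not transcribed.
So NerV is not produced.
Required activator NerV is absent, so *kepV* is not transcribed.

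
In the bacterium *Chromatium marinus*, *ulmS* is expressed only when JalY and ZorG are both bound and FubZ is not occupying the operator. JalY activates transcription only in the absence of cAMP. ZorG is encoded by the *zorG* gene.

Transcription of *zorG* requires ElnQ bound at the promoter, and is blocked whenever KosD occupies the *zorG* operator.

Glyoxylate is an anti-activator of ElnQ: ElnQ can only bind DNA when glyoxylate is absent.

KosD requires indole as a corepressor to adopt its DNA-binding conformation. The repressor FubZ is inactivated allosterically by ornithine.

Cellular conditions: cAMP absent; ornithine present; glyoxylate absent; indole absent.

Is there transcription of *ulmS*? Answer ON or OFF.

cAMP is absent, so JalY is active.
Ornithine is present, so FubZ is inactive.
Indole is absent, so KosD is inactive.
Glyoxylate is absent, so ElnQ is active.
No repressor is bound and ElnQ is active, so *zorG* is transcribed.
So ZorG is produced and active.
No repressor is bound and JalY and ZorG are active, so *ulmS* is transcribed.

ON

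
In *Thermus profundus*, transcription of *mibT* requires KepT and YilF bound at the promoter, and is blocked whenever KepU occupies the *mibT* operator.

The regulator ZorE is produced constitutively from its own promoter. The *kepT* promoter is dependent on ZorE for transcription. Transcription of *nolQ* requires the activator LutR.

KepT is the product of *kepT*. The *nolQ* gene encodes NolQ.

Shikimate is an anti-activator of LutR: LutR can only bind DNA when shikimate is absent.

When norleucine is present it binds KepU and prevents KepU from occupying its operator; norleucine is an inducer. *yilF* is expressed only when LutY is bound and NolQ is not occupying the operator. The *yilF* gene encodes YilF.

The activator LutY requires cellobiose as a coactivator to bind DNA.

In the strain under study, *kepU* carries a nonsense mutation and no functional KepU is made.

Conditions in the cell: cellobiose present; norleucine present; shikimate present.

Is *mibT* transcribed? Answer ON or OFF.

ON

ZorE is produced constitutively and is active.
No repressor is bound and ZorE is active, so *kepT* is transcribed.
So KepT is produced and active.
KepU is non-functional in this strain, so it has no effect.
Shikimate is present, so LutR is inactive.
Required activator LutR is absent, so *nolQ* is not transcribed.
So NolQ is not produced.
Cellobiose is present, so LutY is active.
No repressor is bound and LutY is active, so *yilF* is transcribed.
So YilF is produced and active.
No repressor is bound and KepT and YilF are active, so *mibT* is transcribed.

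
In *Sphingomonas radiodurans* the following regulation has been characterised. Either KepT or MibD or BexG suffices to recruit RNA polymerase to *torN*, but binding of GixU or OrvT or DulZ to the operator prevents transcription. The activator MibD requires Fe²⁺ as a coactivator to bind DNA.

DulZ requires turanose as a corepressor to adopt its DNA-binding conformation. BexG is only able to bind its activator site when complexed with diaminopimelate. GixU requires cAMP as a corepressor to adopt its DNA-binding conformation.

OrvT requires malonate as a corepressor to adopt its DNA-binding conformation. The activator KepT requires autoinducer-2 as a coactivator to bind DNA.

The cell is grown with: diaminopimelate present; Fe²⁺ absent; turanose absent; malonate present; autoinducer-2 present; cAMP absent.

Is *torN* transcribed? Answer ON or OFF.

OFF

cAMP is absent, so GixU is inactive.
Autoinducer-2 is present, so KepT is active.
Malonate is present, so OrvT is active.
Fe²⁺ is absent, so MibD is inactive.
Turanose is absent, so DulZ is inactive.
Diaminopimelate is present, so BexG is active.
With repressor OrvT bound, *torN* is not transcribed.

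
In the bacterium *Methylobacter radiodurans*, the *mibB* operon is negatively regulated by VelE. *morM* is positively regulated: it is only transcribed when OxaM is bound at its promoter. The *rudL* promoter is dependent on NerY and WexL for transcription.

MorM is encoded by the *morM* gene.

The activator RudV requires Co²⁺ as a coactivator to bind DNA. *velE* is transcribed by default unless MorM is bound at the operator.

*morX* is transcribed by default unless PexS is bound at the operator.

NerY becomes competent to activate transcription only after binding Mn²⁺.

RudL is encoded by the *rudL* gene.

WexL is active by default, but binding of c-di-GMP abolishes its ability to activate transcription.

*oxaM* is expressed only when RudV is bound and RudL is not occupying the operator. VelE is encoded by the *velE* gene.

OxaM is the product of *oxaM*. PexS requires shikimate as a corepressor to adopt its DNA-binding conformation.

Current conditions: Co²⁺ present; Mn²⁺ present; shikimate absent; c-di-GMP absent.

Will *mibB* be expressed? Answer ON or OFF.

Mn²⁺ is present, so NerY is active.
c-di-GMP is absent, so WexL is active.
No repressor is bound and NerY and WexL are active, so *rudL* is transcribed.
So RudL is produced and active.
Co²⁺ is present, so RudV is active.
With repressor RudL bound, *oxaM* is not transcribed.
So OxaM is not produced.
Required activator OxaM is absent, so *morM* is not transcribed.
So MorM is not produced.
With no repressor bound, *velE* is transcribed.
So VelE is produced and active.
With repressor VelE bound, *mibB* is not transcribed.

OFF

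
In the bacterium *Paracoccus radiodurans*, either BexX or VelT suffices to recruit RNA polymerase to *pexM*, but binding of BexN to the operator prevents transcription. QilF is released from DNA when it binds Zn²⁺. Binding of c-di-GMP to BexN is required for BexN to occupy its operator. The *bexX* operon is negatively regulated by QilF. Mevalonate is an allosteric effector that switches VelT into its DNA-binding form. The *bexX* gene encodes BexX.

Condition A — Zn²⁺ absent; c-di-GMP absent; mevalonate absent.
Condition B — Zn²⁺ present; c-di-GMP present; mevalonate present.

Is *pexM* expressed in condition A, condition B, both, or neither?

neither

Condition A:
Zn²⁺ is absent, so QilF is active.
With repressor QilF bound, *bexX* is not transcribed.
So BexX is not produced.
c-di-GMP is absent, so BexN is inactive.
Mevalonate is absent, so VelT is inactive.
No activator is available at the *pexM* promoter, so *pexM* is not transcribed.
→ *pexM* is OFF in A.
Condition B:
Zn²⁺ is present, so QilF is inactive.
With no repressor bound, *bexX* is transcribed.
So BexX is produced and active.
c-di-GMP is present, so BexN is active.
Mevalonate is present, so VelT is active.
With repressor BexN bound, *pexM* is not transcribed.
→ *pexM* is OFF in B.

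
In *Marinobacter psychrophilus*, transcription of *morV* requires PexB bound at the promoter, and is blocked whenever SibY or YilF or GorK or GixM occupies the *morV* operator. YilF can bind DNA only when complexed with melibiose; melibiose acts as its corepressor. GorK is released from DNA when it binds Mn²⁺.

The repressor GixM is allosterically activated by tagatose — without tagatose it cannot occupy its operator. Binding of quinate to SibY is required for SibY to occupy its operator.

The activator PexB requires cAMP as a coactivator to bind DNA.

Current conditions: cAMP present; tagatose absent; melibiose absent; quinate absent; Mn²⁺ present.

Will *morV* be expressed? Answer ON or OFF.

Quinate is absent, so SibY is inactive.
Melibiose is absent, so YilF is inactive.
Mn²⁺ is present, so GorK is inactive.
cAMP is present, so PexB is active.
Tagatose is absent, so GixM is inactive.
No repressor is bound and PexB is active, so *morV* is transcribed.

ON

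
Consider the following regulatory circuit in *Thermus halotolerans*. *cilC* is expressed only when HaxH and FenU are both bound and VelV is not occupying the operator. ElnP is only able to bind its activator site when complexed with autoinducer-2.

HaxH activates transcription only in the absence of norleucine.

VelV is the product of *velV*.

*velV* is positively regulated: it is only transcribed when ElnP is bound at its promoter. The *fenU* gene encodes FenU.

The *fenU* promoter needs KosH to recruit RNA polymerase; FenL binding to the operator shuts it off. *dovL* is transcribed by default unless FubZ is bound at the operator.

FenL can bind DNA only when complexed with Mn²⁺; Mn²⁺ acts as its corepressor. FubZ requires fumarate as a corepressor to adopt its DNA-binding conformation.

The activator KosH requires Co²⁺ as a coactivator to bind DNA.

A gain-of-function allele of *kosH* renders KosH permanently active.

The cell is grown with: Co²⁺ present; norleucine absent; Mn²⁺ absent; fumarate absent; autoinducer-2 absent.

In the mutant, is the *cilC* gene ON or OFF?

Norleucine is absent, so HaxH is active.
KosH is constitutively active in this strain.
Mn²⁺ is absent, so FenL is inactive.
No repressor is bound and KosH is active, so *fenU* is transcribed.
So FenU is produced and active.
Autoinducer-2 is absent, so ElnP is inactive.
Required activator ElnP is absent, so *velV* is not transcribed.
So VelV is not produced.
No repressor is bound and HaxH and FenU are active, so *cilC* is transcribed.

ON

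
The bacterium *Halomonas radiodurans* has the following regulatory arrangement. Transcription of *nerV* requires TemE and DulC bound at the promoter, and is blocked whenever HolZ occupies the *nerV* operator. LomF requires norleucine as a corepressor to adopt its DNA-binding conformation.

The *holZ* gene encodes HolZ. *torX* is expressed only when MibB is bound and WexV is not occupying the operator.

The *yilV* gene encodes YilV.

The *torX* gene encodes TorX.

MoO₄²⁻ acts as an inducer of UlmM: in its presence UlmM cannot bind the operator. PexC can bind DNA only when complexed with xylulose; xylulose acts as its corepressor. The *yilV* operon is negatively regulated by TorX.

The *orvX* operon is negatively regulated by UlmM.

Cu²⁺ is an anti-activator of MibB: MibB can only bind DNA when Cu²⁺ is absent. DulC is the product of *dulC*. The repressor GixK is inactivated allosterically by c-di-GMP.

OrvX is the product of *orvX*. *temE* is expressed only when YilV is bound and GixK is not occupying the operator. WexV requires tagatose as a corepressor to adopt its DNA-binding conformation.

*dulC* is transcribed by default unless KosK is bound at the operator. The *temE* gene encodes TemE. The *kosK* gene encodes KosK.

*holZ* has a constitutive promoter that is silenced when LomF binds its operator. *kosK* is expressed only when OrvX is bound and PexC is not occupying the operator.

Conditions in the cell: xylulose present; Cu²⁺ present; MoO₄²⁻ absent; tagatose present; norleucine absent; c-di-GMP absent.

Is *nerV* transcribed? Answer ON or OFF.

OFF

Norleucine is absent, so LomF is inactive.
With no repressor bound, *holZ* is transcribed.
So HolZ is produced and active.
Cu²⁺ is present, so MibB is inactive.
Tagatose is present, so WexV is active.
With repressor WexV bound, *torX* is not transcribed.
So TorX is not produced.
With no repressor bound, *yilV* is transcribed.
So YilV is produced and active.
c-di-GMP is absent, so GixK is active.
With repressor GixK bound, *temE* is not transcribed.
So TemE is not produced.
Xylulose is present, so PexC is active.
MoO₄²⁻ is absent, so UlmM is active.
With repressor UlmM bound, *orvX* is not transcribed.
So OrvX is not produced.
With repressor PexC bound, *kosK* is not transcribed.
So KosK is not produced.
With no repressor bound, *dulC* is transcribed.
So DulC is produced and active.
With repressor HolZ bound, *nerV* is not transcribed.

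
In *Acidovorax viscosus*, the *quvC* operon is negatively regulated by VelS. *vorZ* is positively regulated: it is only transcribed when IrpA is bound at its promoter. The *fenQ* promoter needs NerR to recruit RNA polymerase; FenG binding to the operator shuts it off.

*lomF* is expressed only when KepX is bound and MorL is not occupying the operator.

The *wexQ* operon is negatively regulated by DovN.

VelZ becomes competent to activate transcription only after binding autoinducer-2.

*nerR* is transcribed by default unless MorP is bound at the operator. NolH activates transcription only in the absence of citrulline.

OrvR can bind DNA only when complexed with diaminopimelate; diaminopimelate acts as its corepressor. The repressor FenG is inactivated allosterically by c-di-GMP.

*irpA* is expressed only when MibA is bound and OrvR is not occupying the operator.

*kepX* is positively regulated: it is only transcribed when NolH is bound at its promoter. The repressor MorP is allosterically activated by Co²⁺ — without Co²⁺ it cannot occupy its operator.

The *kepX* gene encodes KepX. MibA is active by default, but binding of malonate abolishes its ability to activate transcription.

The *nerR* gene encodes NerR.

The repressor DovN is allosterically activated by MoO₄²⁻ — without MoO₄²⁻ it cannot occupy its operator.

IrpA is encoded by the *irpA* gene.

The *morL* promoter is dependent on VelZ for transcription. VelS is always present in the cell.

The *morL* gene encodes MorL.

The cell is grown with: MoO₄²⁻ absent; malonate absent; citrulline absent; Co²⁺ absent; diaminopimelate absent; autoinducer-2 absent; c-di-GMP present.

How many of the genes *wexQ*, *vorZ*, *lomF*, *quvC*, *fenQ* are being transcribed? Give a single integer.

MoO₄²⁻ is absent, so DovN is inactive.
With no repressor bound, *wexQ* is transcribed.
→ *wexQ* is ON.
Malonate is absent, so MibA is active.
Diaminopimelate is absent, so OrvR is inactive.
No repressor is bound and MibA is active, so *irpA* is transcribed.
So IrpA is produced and active.
No repressor is bound and IrpA is active, so *vorZ* is transcribed.
→ *vorZ* is ON.
Citrulline is absent, so NolH is active.
No repressor is bound and NolH is active, so *kepX* is transcribed.
So KepX is produced and active.
Autoinducer-2 is absent, so VelZ is inactive.
Required activator VelZ is absent, so *morL* is not transcribed.
So MorL is not produced.
No repressor is bound and KepX is active, so *lomF* is transcribed.
→ *lomF* is ON.
VelS is produced constitutively and is active.
With repressor VelS bound, *quvC* is not transcribed.
→ *quvC* is OFF.
c-di-GMP is present, so FenG is inactive.
Co²⁺ is absent, so MorP is inactive.
With no repressor bound, *nerR* is transcribed.
So NerR is produced and active.
No repressor is bound and NerR is active, so *fenQ* is transcribed.
→ *fenQ* is ON.
4 of the 5 genes are transcribed.

4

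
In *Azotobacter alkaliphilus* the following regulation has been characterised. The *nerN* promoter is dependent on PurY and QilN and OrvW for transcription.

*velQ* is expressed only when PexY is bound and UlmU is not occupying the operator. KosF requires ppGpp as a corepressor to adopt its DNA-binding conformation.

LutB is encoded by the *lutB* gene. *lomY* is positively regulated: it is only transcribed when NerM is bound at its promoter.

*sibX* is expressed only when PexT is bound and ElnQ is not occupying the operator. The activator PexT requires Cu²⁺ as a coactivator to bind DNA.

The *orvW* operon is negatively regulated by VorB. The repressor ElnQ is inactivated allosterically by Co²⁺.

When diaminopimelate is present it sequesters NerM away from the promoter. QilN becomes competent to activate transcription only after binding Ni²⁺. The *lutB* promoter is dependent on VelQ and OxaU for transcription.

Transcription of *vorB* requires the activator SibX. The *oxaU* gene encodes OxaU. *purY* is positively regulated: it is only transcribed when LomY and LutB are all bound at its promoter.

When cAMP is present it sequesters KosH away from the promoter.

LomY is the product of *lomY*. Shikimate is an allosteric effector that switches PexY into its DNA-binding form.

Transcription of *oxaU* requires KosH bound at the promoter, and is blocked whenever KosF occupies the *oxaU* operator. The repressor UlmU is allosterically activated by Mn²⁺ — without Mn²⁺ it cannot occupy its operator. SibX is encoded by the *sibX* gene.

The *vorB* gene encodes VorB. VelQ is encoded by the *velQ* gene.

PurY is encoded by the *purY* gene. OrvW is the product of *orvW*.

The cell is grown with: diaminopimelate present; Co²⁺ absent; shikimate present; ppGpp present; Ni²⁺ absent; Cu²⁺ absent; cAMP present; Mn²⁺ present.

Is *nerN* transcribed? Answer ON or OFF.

OFF

Diaminopimelate is present, so NerM is inactive.
Required activator NerM is absent, so *lomY* is not transcribed.
So LomY is not produced.
Shikimate is present, so PexY is active.
Mn²⁺ is present, so UlmU is active.
With repressor UlmU bound, *velQ* is not transcribed.
So VelQ is not produced.
ppGpp is present, so KosF is active.
cAMP is present, so KosH is inactive.
With repressor KosF bound, *oxaU* is not transcribed.
So OxaU is not produced.
Required activator VelQ is absent, so *lutB* is not transcribed.
So LutB is not produced.
Required activator LomY is absent, so *purY* is not transcribed.
So PurY is not produced.
Ni²⁺ is absent, so QilN is inactive.
Cu²⁺ is absent, so PexT is inactive.
Co²⁺ is absent, so ElnQ is active.
With repressor ElnQ bound, *sibX* is not transcribed.
So SibX is not produced.
Required activator SibX is absent, so *vorB* is not transcribed.
So VorB is not produced.
With no repressor bound, *orvW* is transcribed.
So OrvW is produced and active.
Required activator PurY is absent, so *nerN* is not transcribed.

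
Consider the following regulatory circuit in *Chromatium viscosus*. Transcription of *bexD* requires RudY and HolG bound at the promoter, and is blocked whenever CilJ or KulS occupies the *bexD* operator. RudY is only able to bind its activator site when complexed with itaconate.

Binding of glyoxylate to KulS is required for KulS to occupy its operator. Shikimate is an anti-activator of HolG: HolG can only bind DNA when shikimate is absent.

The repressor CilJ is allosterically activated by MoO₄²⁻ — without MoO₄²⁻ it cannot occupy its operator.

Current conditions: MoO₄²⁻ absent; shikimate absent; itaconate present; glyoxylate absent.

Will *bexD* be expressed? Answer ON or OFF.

Itaconate is present, so RudY is active.
Shikimate is absent, so HolG is active.
MoO₄²⁻ is absent, so CilJ is inactive.
Glyoxylate is absent, so KulS is inactive.
No repressor is bound and RudY and HolG are active, so *bexD* is transcribed.

ON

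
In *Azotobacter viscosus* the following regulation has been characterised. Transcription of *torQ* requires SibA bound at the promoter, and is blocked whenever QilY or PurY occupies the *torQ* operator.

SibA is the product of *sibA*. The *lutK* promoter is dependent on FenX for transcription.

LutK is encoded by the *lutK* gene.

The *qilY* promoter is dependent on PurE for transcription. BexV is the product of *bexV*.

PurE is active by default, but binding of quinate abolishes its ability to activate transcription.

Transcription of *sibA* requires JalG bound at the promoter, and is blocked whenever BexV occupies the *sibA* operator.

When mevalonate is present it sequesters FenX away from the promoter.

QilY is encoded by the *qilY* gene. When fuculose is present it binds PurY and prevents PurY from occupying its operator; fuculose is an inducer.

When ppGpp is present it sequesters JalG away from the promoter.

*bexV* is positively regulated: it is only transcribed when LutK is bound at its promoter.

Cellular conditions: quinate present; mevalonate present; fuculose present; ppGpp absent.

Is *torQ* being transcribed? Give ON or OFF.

Mevalonate is present, so FenX is inactive.
Required activator FenX is absent, so *lutK* is not transcribed.
So LutK is not produced.
Required activator LutK is absent, so *bexV* is not transcribed.
So BexV is not produced.
ppGpp is absent, so JalG is active.
No repressor is bound and JalG is active, so *sibA* is transcribed.
So SibA is produced and active.
Quinate is present, so PurE is inactive.
Required activator PurE is absent, so *qilY* is not transcribed.
So QilY is not produced.
Fuculose is present, so PurY is inactive.
No repressor is bound and SibA is active, so *torQ* is transcribed.

ON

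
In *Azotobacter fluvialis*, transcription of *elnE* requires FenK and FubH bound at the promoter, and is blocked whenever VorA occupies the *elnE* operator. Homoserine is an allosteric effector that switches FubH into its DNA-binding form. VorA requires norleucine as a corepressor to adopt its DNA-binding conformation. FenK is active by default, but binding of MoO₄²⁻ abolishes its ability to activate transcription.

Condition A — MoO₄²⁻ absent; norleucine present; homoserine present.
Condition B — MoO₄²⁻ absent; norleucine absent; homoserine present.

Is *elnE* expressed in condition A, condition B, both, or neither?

Condition A:
MoO₄²⁻ is absent, so FenK is active.
Norleucine is present, so VorA is active.
Homoserine is present, so FubH is active.
With repressor VorA bound, *elnE* is not transcribed.
→ *elnE* is OFF in A.
Condition B:
MoO₄²⁻ is absent, so FenK is active.
Norleucine is absent, so VorA is inactive.
Homoserine is present, so FubH is active.
No repressor is bound and FenK and FubH are active, so *elnE* is transcribed.
→ *elnE* is ON in B.

B only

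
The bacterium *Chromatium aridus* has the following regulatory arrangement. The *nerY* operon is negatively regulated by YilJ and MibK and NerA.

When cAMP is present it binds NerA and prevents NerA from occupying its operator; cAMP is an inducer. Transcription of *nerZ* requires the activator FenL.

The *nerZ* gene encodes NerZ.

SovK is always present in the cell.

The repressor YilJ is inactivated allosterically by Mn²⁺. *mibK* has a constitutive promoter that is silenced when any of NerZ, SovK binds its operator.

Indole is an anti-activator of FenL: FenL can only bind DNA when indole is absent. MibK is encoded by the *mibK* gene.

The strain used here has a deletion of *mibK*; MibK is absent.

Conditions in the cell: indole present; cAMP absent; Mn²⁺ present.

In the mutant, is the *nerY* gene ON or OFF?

Mn²⁺ is present, so YilJ is inactive.
MibK is non-functional in this strain, so it has no effect.
cAMP is absent, so NerA is active.
With repressor NerA bound, *nerY* is not transcribed.

OFF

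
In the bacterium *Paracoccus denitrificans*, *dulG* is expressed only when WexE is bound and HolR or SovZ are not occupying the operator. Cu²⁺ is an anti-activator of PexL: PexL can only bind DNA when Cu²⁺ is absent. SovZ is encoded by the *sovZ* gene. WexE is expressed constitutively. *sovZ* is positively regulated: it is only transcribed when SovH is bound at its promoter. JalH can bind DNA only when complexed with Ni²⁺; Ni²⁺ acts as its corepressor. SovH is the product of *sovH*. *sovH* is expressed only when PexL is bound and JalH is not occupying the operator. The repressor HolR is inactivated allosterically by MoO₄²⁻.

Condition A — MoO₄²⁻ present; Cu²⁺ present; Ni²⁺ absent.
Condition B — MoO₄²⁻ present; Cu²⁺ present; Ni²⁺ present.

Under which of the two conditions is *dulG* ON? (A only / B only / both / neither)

Condition A:
WexE is produced constitutively and is active.
MoO₄²⁻ is present, so HolR is inactive.
Cu²⁺ is present, so PexL is inactive.
Ni²⁺ is absent, so JalH is inactive.
Required activator PexL is absent, so *sovH* is not transcribed.
So SovH is not produced.
Required activator SovH is absent, so *sovZ* is not transcribed.
So SovZ is not produced.
No repressor is bound and WexE is active, so *dulG* is transcribed.
→ *dulG* is ON in A.
Condition B:
WexE is produced constitutively and is active.
MoO₄²⁻ is present, so HolR is inactive.
Cu²⁺ is present, so PexL is inactive.
Ni²⁺ is present, so JalH is active.
With repressor JalH bound, *sovH* is not transcribed.
So SovH is not produced.
Required activator SovH is absent, so *sovZ* is not transcribed.
So SovZ is not produced.
No repressor is bound and WexE is active, so *dulG* is transcribed.
→ *dulG* is ON in B.

both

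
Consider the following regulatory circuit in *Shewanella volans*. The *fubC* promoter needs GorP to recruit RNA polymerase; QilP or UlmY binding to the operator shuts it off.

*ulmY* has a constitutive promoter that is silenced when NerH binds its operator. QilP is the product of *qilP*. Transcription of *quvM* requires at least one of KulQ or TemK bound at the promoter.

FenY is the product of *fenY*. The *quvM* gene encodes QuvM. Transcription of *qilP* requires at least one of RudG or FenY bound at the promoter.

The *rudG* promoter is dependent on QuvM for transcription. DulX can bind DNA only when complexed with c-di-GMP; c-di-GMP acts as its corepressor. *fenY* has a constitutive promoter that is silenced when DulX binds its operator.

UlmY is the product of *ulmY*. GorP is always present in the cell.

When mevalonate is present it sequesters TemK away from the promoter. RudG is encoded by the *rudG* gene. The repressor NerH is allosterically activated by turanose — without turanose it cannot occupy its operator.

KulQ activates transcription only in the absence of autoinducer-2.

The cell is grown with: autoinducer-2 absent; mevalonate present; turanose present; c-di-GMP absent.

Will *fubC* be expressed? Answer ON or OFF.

Autoinducer-2 is absent, so KulQ is active.
Mevalonate is present, so TemK is inactive.
Activator KulQ is present, so *quvM* is transcribed.
So QuvM is produced and active.
No repressor is bound and QuvM is active, so *rudG* is transcribed.
So RudG is produced and active.
c-di-GMP is absent, so DulX is inactive.
With no repressor bound, *fenY* is transcribed.
So FenY is produced and active.
Activator RudG is present, so *qilP* is transcribed.
So QilP is produced and active.
Turanose is present, so NerH is active.
With repressor NerH bound, *ulmY* is not transcribed.
So UlmY is not produced.
GorP is produced constitutively and is active.
With repressor QilP bound, *fubC* is not transcribed.

OFF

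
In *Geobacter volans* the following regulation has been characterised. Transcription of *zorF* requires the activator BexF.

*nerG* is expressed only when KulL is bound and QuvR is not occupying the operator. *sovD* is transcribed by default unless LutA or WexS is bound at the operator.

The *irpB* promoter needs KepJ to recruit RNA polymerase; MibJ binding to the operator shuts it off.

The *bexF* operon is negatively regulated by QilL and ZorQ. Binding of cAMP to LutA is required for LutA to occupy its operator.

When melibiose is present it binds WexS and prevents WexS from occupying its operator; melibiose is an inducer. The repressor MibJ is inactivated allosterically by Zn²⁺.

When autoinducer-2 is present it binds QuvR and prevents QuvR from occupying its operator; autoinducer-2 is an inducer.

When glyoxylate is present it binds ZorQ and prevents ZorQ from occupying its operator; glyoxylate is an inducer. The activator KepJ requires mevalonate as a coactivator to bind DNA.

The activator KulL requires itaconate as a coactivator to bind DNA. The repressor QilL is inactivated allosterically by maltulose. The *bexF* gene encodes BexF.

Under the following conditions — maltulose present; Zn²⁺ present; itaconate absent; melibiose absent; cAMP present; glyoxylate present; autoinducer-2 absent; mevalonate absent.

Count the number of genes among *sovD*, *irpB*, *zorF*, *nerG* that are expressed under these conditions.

1

cAMP is present, so LutA is active.
Melibiose is absent, so WexS is active.
With repressor LutA bound, *sovD* is not transcribed.
→ *sovD* is OFF.
Zn²⁺ is present, so MibJ is inactive.
Mevalonate is absent, so KepJ is inactive.
Required activator KepJ is absent, so *irpB* is not transcribed.
→ *irpB* is OFF.
Maltulose is present, so QilL is inactive.
Glyoxylate is present, so ZorQ is inactive.
With no repressor bound, *bexF* is transcribed.
So BexF is produced and active.
No repressor is bound and BexF is active, so *zorF* is transcribed.
→ *zorF* is ON.
Itaconate is absent, so KulL is inactive.
Autoinducer-2 is absent, so QuvR is active.
With repressor QuvR bound, *nerG* is not transcribed.
→ *nerG* is OFF.
1 of the 4 genes is transcribed.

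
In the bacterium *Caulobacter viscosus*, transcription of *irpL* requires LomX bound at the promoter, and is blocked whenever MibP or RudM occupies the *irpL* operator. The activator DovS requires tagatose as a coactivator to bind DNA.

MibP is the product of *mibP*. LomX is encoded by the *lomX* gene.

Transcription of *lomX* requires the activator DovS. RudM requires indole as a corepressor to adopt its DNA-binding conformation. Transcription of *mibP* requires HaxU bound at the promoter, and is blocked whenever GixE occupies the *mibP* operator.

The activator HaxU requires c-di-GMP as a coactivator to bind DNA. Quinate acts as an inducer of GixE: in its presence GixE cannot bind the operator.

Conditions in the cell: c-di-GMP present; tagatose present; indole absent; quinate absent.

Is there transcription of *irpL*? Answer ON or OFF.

ON

Quinate is absent, so GixE is active.
c-di-GMP is present, so HaxU is active.
With repressor GixE bound, *mibP* is not transcribed.
So MibP is not produced.
Tagatose is present, so DovS is active.
No repressor is bound and DovS is active, so *lomX* is transcribed.
So LomX is produced and active.
Indole is absent, so RudM is inactive.
No repressor is bound and LomX is active, so *irpL* is transcribed.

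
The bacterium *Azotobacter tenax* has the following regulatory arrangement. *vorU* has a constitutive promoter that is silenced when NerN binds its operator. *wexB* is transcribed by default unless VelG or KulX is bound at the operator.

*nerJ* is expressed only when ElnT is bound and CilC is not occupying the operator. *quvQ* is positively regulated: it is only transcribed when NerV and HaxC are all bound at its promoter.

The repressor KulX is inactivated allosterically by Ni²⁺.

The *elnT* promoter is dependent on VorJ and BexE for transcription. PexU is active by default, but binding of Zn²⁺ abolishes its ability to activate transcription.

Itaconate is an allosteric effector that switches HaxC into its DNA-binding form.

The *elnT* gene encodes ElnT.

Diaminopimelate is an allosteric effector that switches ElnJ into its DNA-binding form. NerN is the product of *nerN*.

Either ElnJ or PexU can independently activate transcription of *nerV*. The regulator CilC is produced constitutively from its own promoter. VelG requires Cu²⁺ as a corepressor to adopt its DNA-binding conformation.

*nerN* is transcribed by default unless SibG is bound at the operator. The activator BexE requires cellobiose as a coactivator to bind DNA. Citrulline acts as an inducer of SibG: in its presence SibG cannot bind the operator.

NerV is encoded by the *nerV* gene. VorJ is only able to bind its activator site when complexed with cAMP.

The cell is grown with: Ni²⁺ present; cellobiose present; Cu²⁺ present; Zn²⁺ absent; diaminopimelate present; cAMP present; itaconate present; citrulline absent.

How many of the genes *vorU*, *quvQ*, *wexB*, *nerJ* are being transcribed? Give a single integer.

2

Citrulline is absent, so SibG is active.
With repressor SibG bound, *nerN* is not transcribed.
So NerN is not produced.
With no repressor bound, *vorU* is transcribed.
→ *vorU* is ON.
Diaminopimelate is present, so ElnJ is active.
Zn²⁺ is absent, so PexU is active.
Activator ElnJ is present, so *nerV* is transcribed.
So NerV is produced and active.
Itaconate is present, so HaxC is active.
No repressor is bound and NerV and HaxC are active, so *quvQ* is transcribed.
→ *quvQ* is ON.
Cu²⁺ is present, so VelG is active.
Ni²⁺ is present, so KulX is inactive.
With repressor VelG bound, *wexB* is not transcribed.
→ *wexB* is OFF.
cAMP is present, so VorJ is active.
Cellobiose is present, so BexE is active.
No repressor is bound and VorJ and BexE are active, so *elnT* is transcribed.
So ElnT is produced and active.
CilC is produced constitutively and is active.
With repressor CilC bound, *nerJ* is not transcribed.
→ *nerJ* is OFF.
2 of the 4 genes are transcribed.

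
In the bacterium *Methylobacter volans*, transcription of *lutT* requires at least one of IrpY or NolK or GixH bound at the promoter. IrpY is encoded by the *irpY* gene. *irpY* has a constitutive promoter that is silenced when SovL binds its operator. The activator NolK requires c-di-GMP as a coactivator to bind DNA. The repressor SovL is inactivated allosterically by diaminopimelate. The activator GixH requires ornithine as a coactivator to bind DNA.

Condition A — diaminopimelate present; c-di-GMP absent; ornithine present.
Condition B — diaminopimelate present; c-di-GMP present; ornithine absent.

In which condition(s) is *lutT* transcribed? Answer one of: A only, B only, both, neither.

both

Condition A:
Diaminopimelate is present, so SovL is inactive.
With no repressor bound, *irpY* is transcribed.
So IrpY is produced and active.
c-di-GMP is absent, so NolK is inactive.
Ornithine is present, so GixH is active.
Activator IrpY is present, so *lutT* is transcribed.
→ *lutT* is ON in A.
Condition B:
Diaminopimelate is present, so SovL is inactive.
With no repressor bound, *irpY* is transcribed.
So IrpY is produced and active.
c-di-GMP is present, so NolK is active.
Ornithine is absent, so GixH is inactive.
Activator IrpY is present, so *lutT* is transcribed.
→ *lutT* is ON in B.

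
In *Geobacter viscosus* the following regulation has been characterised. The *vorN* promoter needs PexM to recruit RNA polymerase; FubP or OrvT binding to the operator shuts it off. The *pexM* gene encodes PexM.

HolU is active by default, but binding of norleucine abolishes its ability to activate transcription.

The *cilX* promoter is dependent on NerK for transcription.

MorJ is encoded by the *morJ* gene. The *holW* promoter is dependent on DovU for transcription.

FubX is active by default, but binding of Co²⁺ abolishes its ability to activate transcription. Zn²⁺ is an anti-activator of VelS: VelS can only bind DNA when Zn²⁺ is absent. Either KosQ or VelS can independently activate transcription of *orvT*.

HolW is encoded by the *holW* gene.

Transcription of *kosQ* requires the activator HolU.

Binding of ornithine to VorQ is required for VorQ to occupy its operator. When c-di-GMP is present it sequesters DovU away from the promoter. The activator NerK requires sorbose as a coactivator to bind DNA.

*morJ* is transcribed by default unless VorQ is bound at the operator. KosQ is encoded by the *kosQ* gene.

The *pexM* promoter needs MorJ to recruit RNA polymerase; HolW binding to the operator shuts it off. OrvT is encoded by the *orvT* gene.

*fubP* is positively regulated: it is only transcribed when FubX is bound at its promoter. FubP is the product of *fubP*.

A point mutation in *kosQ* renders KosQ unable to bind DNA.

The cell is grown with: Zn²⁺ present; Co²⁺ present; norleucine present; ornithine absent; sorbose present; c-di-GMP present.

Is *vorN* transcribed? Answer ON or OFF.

ON

Co²⁺ is present, so FubX is inactive.
Required activator FubX is absent, so *fubP* is not transcribed.
So FubP is not produced.
c-di-GMP is present, so DovU is inactive.
Required activator DovU is absent, so *holW* is not transcribed.
So HolW is not produced.
Ornithine is absent, so VorQ is inactive.
With no repressor bound, *morJ* is transcribed.
So MorJ is produced and active.
No repressor is bound and MorJ is active, so *pexM* is transcribed.
So PexM is produced and active.
KosQ is non-functional in this strain, so it has no effect.
Zn²⁺ is present, so VelS is inactive.
No activator is available at the *orvT* promoter, so *orvT* is not transcribed.
So OrvT is not produced.
No repressor is bound and PexM is active, so *vorN* is transcribed.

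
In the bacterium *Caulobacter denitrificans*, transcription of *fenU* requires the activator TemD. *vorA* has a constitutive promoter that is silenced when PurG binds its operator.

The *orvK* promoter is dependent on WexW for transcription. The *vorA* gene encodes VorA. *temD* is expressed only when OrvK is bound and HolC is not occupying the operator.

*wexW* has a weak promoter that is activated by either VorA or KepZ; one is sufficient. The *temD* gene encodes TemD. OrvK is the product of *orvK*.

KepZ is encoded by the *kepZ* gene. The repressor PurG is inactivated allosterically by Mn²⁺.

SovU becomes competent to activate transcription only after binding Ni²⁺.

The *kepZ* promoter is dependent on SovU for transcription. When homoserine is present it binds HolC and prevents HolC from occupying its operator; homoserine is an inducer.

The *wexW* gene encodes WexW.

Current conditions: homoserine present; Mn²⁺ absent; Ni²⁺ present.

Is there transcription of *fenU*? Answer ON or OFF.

ON

Mn²⁺ is absent, so PurG is active.
With repressor PurG bound, *vorA* is not transcribed.
So VorA is not produced.
Ni²⁺ is present, so SovU is active.
No repressor is bound and SovU is active, so *kepZ* is transcribed.
So KepZ is produced and active.
Activator KepZ is present, so *wexW* is transcribed.
So WexW is produced and active.
No repressor is bound and WexW is active, so *orvK* is transcribed.
So OrvK is produced and active.
Homoserine is present, so HolC is inactive.
No repressor is bound and OrvK is active, so *temD* is transcribed.
So TemD is produced and active.
No repressor is bound and TemD is active, so *fenU* is transcribed.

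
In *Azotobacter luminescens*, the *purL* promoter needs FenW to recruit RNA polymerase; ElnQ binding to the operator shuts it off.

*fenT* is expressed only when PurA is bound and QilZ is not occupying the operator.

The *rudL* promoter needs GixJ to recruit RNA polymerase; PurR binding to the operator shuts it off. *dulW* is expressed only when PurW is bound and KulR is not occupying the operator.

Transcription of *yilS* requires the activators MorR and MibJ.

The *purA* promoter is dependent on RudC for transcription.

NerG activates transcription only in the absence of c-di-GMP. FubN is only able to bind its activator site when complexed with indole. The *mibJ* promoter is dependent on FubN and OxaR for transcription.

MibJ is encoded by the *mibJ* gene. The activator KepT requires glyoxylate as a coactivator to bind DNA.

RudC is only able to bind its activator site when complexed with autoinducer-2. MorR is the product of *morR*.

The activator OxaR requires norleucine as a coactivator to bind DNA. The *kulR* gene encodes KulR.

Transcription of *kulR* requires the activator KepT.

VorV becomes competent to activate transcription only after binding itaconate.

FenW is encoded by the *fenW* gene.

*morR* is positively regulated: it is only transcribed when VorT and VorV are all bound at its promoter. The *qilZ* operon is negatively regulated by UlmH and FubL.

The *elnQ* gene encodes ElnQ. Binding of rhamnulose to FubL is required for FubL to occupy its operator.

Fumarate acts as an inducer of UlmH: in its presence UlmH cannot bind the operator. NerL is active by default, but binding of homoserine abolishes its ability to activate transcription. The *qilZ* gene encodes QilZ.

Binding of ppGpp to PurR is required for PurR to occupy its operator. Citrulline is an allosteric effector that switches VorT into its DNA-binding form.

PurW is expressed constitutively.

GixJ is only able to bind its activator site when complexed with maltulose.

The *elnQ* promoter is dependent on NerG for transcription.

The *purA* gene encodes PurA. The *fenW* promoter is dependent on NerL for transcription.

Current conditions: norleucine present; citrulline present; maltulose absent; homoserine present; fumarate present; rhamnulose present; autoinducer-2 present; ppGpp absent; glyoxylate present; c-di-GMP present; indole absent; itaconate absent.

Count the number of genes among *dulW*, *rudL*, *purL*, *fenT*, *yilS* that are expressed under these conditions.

Glyoxylate is present, so KepT is active.
No repressor is bound and KepT is active, so *kulR* is transcribed.
So KulR is produced and active.
PurW is produced constitutively and is active.
With repressor KulR bound, *dulW* is not transcribed.
→ *dulW* is OFF.
ppGpp is absent, so PurR is inactive.
Maltulose is absent, so GixJ is inactive.
Required activator GixJ is absent, so *rudL* is not transcribed.
→ *rudL* is OFF.
Homoserine is present, so NerL is inactive.
Required activator NerL is absent, so *fenW* is not transcribed.
So FenW is not produced.
c-di-GMP is present, so NerG is inactive.
Required activator NerG is absent, so *elnQ* is not transcribed.
So ElnQ is not produced.
Required activator FenW is absent, so *purL* is not transcribed.
→ *purL* is OFF.
Autoinducer-2 is present, so RudC is active.
No repressor is bound and RudC is active, so *purA* is transcribed.
So PurA is produced and active.
Fumarate is present, so UlmH is inactive.
Rhamnulose is present, so FubL is active.
With repressor FubL bound, *qilZ* is not transcribed.
So QilZ is not produced.
No repressor is bound and PurA is active, so *fenT* is transcribed.
→ *fenT* is ON.
Citrulline is present, so VorT is active.
Itaconate is absent, so VorV is inactive.
Required activator VorV is absent, so *morR* is not transcribed.
So MorR is not produced.
Indole is absent, so FubN is inactive.
Norleucine is present, so OxaR is active.
Required activator FubN is absent, so *mibJ* is not transcribed.
So MibJ is not produced.
Required activator MorR is absent, so *yilS* is not transcribed.
→ *yilS* is OFF.
1 of the 5 genes is transcribed.

1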